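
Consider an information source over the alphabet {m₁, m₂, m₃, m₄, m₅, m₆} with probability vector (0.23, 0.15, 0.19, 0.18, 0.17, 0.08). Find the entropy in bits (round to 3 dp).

H = −Σ pᵢ log₂ pᵢ.
−0.23·log₂(0.23) = 0.4877
−0.15·log₂(0.15) = 0.4105
−0.19·log₂(0.19) = 0.4552
−0.18·log₂(0.18) = 0.4453
−0.17·log₂(0.17) = 0.4346
−0.08·log₂(0.08) = 0.2915
Sum ≈ 2.5248 → 2.525 bits.

2.525 bits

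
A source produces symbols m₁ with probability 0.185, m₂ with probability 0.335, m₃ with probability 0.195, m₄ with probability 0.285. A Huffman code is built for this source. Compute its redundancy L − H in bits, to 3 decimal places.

0.045 bits

Entropy H = −Σ p log₂ p ≈ 1.9549 bits.
Huffman merges: 37/200+39/200→19/50; 57/200+67/200→31/50; 19/50+31/50→1. L = 2 ≈ 2.0000.
L − H = 2.0000 − 1.9549 = 0.045 bits.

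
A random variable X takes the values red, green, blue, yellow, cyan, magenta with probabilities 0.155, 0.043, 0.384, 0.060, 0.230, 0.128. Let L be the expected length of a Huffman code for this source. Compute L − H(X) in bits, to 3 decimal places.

0.081 bits

Entropy H = −Σ p log₂ p ≈ 2.2532 bits.
Huffman merges: 43/1000+3/50→103/1000; 103/1000+16/125→231/1000; 31/200+23/100→77/200; 231/1000+48/125→123/200; 77/200+123/200→1. L = 1167/500 ≈ 2.3340.
L − H = 2.3340 − 2.2532 = 0.081 bits.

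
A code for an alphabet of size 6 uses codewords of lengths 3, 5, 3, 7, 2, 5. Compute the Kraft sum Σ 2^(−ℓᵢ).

With common denominator 2^7 = 128: Σ 2^(−ℓᵢ) = 16/128 + 4/128 + 16/128 + 1/128 + 32/128 + 4/128 = 73/128 = 0.5703125.

0.5703125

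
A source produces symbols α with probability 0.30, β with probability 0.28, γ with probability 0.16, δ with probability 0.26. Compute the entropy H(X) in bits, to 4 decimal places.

1.9636 bits

H = −Σ pᵢ log₂ pᵢ.
−0.30·log₂(0.30) = 0.5211
−0.28·log₂(0.28) = 0.5142
−0.16·log₂(0.16) = 0.4230
−0.26·log₂(0.26) = 0.5053
Sum ≈ 1.9636 → 1.9636 bits.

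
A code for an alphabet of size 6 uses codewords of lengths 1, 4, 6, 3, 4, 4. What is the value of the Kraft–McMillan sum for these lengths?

With common denominator 2^6 = 64: Σ 2^(−ℓᵢ) = 32/64 + 4/64 + 1/64 + 8/64 + 4/64 + 4/64 = 53/64 = 0.828125.

0.828125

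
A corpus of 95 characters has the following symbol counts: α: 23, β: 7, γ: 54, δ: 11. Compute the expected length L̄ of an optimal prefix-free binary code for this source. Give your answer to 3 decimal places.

Probabilities are the counts divided by 95.
Repeatedly combine the two least-probable nodes; the expected code length is the sum of the merged weights.
merge 7/95 + 11/95 → 18/95
merge 18/95 + 23/95 → 41/95
merge 41/95 + 54/95 → 1
L = 18/95 + 41/95 + 1 = 154/95 ≈ 1.621 bits/symbol.

1.621 bits/symbol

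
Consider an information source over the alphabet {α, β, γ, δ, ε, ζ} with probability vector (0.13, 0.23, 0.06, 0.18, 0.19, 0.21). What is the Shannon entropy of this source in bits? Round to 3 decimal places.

2.487 bits

H = −Σ pᵢ log₂ pᵢ.
−0.13·log₂(0.13) = 0.3826
−0.23·log₂(0.23) = 0.4877
−0.06·log₂(0.06) = 0.2435
−0.18·log₂(0.18) = 0.4453
−0.19·log₂(0.19) = 0.4552
−0.21·log₂(0.21) = 0.4728
Sum ≈ 2.4872 → 2.487 bits.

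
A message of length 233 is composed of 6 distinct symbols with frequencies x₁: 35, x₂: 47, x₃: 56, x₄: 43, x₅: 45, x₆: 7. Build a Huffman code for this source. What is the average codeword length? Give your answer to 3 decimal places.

2.545 bits/symbol

Probabilities are the counts divided by 233.
Repeatedly combine the two least-probable nodes; the expected code length is the sum of the merged weights.
merge 7/233 + 35/233 → 42/233
merge 42/233 + 43/233 → 85/233
merge 45/233 + 47/233 → 92/233
merge 56/233 + 85/233 → 141/233
merge 92/233 + 141/233 → 1
L = 42/233 + 85/233 + 92/233 + 141/233 + 1 = 593/233 ≈ 2.545 bits/symbol.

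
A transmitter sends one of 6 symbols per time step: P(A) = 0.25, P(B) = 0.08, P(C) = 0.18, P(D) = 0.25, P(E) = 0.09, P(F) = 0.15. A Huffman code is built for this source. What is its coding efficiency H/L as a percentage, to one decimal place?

98.8%

Entropy H = −Σ p log₂ p ≈ 2.4600 bits.
Huffman merges: 2/25+9/100→17/100; 3/20+17/100→8/25; 9/50+1/4→43/100; 1/4+8/25→57/100; 43/100+57/100→1. L = 249/100 ≈ 2.4900.
Efficiency = H/L = 2.4600/2.4900 = 98.8%.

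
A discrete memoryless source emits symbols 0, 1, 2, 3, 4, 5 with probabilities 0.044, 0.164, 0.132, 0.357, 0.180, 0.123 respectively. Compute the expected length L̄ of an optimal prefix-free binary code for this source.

Repeatedly combine the two least-probable nodes; the expected code length is the sum of the merged weights.
merge 11/250 + 123/1000 → 167/1000
merge 33/250 + 41/250 → 37/125
merge 167/1000 + 9/50 → 347/1000
merge 37/125 + 347/1000 → 643/1000
merge 357/1000 + 643/1000 → 1
L = 167/1000 + 37/125 + 347/1000 + 643/1000 + 1 = 2453/1000 = 2.453 bits/symbol.

2.453 bits/symbol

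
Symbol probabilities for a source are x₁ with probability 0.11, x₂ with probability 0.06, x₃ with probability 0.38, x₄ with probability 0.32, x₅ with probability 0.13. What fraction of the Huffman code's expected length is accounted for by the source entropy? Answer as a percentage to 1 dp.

Entropy H = −Σ p log₂ p ≈ 2.0330 bits.
Huffman merges: 3/50+11/100→17/100; 13/100+17/100→3/10; 3/10+8/25→31/50; 19/50+31/50→1. L = 209/100 ≈ 2.0900.
Efficiency = H/L = 2.0330/2.0900 = 97.3%.

97.3%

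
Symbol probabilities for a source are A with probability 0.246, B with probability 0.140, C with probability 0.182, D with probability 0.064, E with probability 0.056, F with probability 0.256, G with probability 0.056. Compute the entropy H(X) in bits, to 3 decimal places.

2.565 bits

H = −Σ pᵢ log₂ pᵢ.
−0.246·log₂(0.246) = 0.4977
−0.140·log₂(0.140) = 0.3971
−0.182·log₂(0.182) = 0.4474
−0.064·log₂(0.064) = 0.2538
−0.056·log₂(0.056) = 0.2329
−0.256·log₂(0.256) = 0.5032
−0.056·log₂(0.056) = 0.2329
Sum ≈ 2.5650 → 2.565 bits.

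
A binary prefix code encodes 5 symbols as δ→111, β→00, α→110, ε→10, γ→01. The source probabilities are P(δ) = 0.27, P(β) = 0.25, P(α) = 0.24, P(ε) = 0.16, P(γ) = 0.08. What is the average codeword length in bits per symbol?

2.51 bits/symbol

L̄ = Σ pᵢ·ℓᵢ = 0.27·3 + 0.25·2 + 0.24·3 + 0.16·2 + 0.08·2 = 2.51 bits/symbol.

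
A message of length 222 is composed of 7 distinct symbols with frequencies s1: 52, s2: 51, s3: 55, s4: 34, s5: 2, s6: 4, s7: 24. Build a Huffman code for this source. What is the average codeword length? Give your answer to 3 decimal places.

2.450 bits/symbol

Probabilities are the counts divided by 222.
Repeatedly combine the two least-probable nodes; the expected code length is the sum of the merged weights.
merge 1/111 + 2/111 → 1/37
merge 1/37 + 4/37 → 5/37
merge 5/37 + 17/111 → 32/111
merge 17/74 + 26/111 → 103/222
merge 55/222 + 32/111 → 119/222
merge 103/222 + 119/222 → 1
L = 1/37 + 5/37 + 32/111 + 103/222 + 119/222 + 1 = 272/111 ≈ 2.450 bits/symbol.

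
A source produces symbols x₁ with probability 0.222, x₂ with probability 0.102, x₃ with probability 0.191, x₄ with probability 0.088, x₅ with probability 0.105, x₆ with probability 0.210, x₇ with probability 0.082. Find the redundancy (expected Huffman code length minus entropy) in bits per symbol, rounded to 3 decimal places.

Entropy H = −Σ p log₂ p ≈ 2.6928 bits.
Huffman merges: 41/500+11/125→17/100; 51/500+21/200→207/1000; 17/100+191/1000→361/1000; 207/1000+21/100→417/1000; 111/500+361/1000→583/1000; 417/1000+583/1000→1. L = 1369/500 ≈ 2.7380.
L − H = 2.7380 − 2.6928 = 0.045 bits.

0.045 bits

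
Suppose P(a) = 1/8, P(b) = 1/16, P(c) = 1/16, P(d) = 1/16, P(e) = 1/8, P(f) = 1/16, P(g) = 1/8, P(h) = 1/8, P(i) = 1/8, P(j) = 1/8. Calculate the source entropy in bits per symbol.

3.25 bits

Each probability is a power of 1/2, so log₂(1/p) is an integer.
H = Σ p·log₂(1/p) = 1/8·3 + 1/16·4 + 1/16·4 + 1/16·4 + 1/8·3 + 1/16·4 + 1/8·3 + 1/8·3 + 1/8·3 + 1/8·3 = 3.25 bits.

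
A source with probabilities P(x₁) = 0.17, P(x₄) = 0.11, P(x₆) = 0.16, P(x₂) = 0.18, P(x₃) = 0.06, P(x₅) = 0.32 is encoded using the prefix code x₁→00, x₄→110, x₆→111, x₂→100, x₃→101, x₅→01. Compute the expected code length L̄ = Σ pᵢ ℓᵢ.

L̄ = Σ pᵢ·ℓᵢ = 0.17·2 + 0.11·3 + 0.16·3 + 0.18·3 + 0.06·3 + 0.32·2 = 2.51 bits/symbol.

2.51 bits/symbol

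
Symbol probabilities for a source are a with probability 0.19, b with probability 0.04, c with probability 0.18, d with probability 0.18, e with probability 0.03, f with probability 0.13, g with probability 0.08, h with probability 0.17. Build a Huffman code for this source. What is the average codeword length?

Repeatedly combine the two least-probable nodes; the expected code length is the sum of the merged weights.
merge 3/100 + 1/25 → 7/100
merge 7/100 + 2/25 → 3/20
merge 13/100 + 3/20 → 7/25
merge 17/100 + 9/50 → 7/20
merge 9/50 + 19/100 → 37/100
merge 7/25 + 7/20 → 63/100
merge 37/100 + 63/100 → 1
L = 7/100 + 3/20 + 7/25 + 7/20 + 37/100 + 63/100 + 1 = 57/20 = 2.85 bits/symbol.

2.85 bits/symbol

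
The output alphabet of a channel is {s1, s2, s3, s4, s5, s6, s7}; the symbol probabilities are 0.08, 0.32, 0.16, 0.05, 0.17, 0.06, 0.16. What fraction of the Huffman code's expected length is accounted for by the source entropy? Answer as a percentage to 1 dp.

Entropy H = −Σ p log₂ p ≈ 2.5578 bits.
Huffman merges: 1/20+3/50→11/100; 2/25+11/100→19/100; 4/25+4/25→8/25; 17/100+19/100→9/25; 8/25+8/25→16/25; 9/25+16/25→1. L = 131/50 ≈ 2.6200.
Efficiency = H/L = 2.5578/2.6200 = 97.6%.

97.6%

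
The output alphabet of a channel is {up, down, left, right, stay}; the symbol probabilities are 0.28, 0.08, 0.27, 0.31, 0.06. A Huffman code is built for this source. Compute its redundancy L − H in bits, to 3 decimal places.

Entropy H = −Σ p log₂ p ≈ 2.0831 bits.
Huffman merges: 3/50+2/25→7/50; 7/50+27/100→41/100; 7/25+31/100→59/100; 41/100+59/100→1. L = 107/50 ≈ 2.1400.
L − H = 2.1400 − 2.0831 = 0.057 bits.

0.057 bits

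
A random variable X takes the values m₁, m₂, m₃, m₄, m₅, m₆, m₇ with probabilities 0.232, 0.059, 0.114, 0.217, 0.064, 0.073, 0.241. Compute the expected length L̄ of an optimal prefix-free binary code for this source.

2.62 bits/symbol

Repeatedly combine the two least-probable nodes; the expected code length is the sum of the merged weights.
merge 59/1000 + 8/125 → 123/1000
merge 73/1000 + 57/500 → 187/1000
merge 123/1000 + 187/1000 → 31/100
merge 217/1000 + 29/125 → 449/1000
merge 241/1000 + 31/100 → 551/1000
merge 449/1000 + 551/1000 → 1
L = 123/1000 + 187/1000 + 31/100 + 449/1000 + 551/1000 + 1 = 131/50 = 2.62 bits/symbol.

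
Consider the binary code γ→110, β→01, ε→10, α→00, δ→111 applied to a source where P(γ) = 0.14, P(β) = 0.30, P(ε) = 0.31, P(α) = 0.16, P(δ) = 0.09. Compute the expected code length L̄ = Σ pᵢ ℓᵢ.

L̄ = Σ pᵢ·ℓᵢ = 0.14·3 + 0.30·2 + 0.31·2 + 0.16·2 + 0.09·3 = 2.23 bits/symbol.

2.23 bits/symbol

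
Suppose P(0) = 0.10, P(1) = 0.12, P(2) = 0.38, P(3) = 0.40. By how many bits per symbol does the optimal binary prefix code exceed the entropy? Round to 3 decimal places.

0.062 bits

Entropy H = −Σ p log₂ p ≈ 1.7585 bits.
Huffman merges: 1/10+3/25→11/50; 11/50+19/50→3/5; 2/5+3/5→1. L = 91/50 ≈ 1.8200.
L − H = 1.8200 − 1.7585 = 0.062 bits.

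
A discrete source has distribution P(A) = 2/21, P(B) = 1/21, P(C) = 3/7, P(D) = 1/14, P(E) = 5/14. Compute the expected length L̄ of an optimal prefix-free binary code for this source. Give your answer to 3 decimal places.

Repeatedly combine the two least-probable nodes; the expected code length is the sum of the merged weights.
merge 1/21 + 1/14 → 5/42
merge 2/21 + 5/42 → 3/14
merge 3/14 + 5/14 → 4/7
merge 3/7 + 4/7 → 1
L = 5/42 + 3/14 + 4/7 + 1 = 40/21 ≈ 1.905 bits/symbol.

1.905 bits/symbol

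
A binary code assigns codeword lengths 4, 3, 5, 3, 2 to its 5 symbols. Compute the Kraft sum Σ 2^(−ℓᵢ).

With common denominator 2^5 = 32: Σ 2^(−ℓᵢ) = 2/32 + 4/32 + 1/32 + 4/32 + 8/32 = 19/32 = 0.59375.

0.59375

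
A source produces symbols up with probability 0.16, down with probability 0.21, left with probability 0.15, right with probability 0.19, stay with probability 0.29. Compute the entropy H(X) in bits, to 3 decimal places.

H = −Σ pᵢ log₂ pᵢ.
−0.16·log₂(0.16) = 0.4230
−0.21·log₂(0.21) = 0.4728
−0.15·log₂(0.15) = 0.4105
−0.19·log₂(0.19) = 0.4552
−0.29·log₂(0.29) = 0.5179
Sum ≈ 2.2795 → 2.280 bits.

2.280 bits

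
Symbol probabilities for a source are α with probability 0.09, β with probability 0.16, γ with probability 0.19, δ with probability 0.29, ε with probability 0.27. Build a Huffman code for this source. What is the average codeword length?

Repeatedly combine the two least-probable nodes; the expected code length is the sum of the merged weights.
merge 9/100 + 4/25 → 1/4
merge 19/100 + 1/4 → 11/25
merge 27/100 + 29/100 → 14/25
merge 11/25 + 14/25 → 1
L = 1/4 + 11/25 + 14/25 + 1 = 9/4 = 2.25 bits/symbol.

2.25 bits/symbol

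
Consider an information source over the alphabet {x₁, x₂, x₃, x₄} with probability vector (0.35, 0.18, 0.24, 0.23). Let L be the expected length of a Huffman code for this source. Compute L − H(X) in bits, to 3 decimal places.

0.043 bits

Entropy H = −Σ p log₂ p ≈ 1.9572 bits.
Huffman merges: 9/50+23/100→41/100; 6/25+7/20→59/100; 41/100+59/100→1. L = 2 ≈ 2.0000.
L − H = 2.0000 − 1.9572 = 0.043 bits.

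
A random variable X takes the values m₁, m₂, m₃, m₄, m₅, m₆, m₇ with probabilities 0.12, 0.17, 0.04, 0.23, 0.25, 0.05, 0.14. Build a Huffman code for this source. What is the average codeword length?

2.61 bits/symbol

Repeatedly combine the two least-probable nodes; the expected code length is the sum of the merged weights.
merge 1/25 + 1/20 → 9/100
merge 9/100 + 3/25 → 21/100
merge 7/50 + 17/100 → 31/100
merge 21/100 + 23/100 → 11/25
merge 1/4 + 31/100 → 14/25
merge 11/25 + 14/25 → 1
L = 9/100 + 21/100 + 31/100 + 11/25 + 14/25 + 1 = 261/100 = 2.61 bits/symbol.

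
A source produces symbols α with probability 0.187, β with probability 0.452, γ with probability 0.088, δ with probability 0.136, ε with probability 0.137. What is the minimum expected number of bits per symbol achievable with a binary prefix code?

2.096 bits/symbol

Repeatedly combine the two least-probable nodes; the expected code length is the sum of the merged weights.
merge 11/125 + 17/125 → 28/125
merge 137/1000 + 187/1000 → 81/250
merge 28/125 + 81/250 → 137/250
merge 113/250 + 137/250 → 1
L = 28/125 + 81/250 + 137/250 + 1 = 262/125 = 2.096 bits/symbol.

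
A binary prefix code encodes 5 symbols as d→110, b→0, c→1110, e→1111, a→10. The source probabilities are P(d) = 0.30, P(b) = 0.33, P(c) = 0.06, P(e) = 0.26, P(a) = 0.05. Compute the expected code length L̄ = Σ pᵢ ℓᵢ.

2.61 bits/symbol

L̄ = Σ pᵢ·ℓᵢ = 0.30·3 + 0.33·1 + 0.06·4 + 0.26·4 + 0.05·2 = 2.61 bits/symbol.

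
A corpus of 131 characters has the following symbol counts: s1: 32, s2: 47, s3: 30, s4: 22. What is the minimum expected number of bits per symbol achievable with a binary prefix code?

Probabilities are the counts divided by 131.
Repeatedly combine the two least-probable nodes; the expected code length is the sum of the merged weights.
merge 22/131 + 30/131 → 52/131
merge 32/131 + 47/131 → 79/131
merge 52/131 + 79/131 → 1
L = 52/131 + 79/131 + 1 = 2 bits/symbol.

2 bits/symbol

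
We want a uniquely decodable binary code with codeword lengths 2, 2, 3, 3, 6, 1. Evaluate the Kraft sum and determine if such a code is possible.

1.265625; no

With common denominator 2^6 = 64: Σ 2^(−ℓᵢ) = 16/64 + 16/64 + 8/64 + 8/64 + 1/64 + 32/64 = 81/64 = 1.265625.
Kraft's inequality requires Σ ≤ 1; here Σ = 1.265625 > 1, so no such prefix code exists.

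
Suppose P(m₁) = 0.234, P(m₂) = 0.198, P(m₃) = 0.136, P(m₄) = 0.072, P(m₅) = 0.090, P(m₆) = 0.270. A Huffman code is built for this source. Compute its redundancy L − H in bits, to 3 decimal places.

Entropy H = −Σ p log₂ p ≈ 2.4404 bits.
Huffman merges: 9/125+9/100→81/500; 17/125+81/500→149/500; 99/500+117/500→54/125; 27/100+149/500→71/125; 54/125+71/125→1. L = 123/50 ≈ 2.4600.
L − H = 2.4600 − 2.4404 = 0.020 bits.

0.020 bits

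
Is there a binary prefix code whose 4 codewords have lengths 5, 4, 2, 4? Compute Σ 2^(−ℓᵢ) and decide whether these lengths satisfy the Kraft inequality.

With common denominator 2^5 = 32: Σ 2^(−ℓᵢ) = 1/32 + 2/32 + 8/32 + 2/32 = 13/32 = 0.40625.
Kraft's inequality requires Σ ≤ 1; here Σ = 0.40625 ≤ 1, so such a prefix code exists.

0.40625; yes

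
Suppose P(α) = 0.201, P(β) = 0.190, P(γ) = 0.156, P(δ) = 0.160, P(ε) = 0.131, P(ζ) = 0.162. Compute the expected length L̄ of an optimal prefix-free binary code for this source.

Repeatedly combine the two least-probable nodes; the expected code length is the sum of the merged weights.
merge 131/1000 + 39/250 → 287/1000
merge 4/25 + 81/500 → 161/500
merge 19/100 + 201/1000 → 391/1000
merge 287/1000 + 161/500 → 609/1000
merge 391/1000 + 609/1000 → 1
L = 287/1000 + 161/500 + 391/1000 + 609/1000 + 1 = 2609/1000 = 2.609 bits/symbol.

2.609 bits/symbol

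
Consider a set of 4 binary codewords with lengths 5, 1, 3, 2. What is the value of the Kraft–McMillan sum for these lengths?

With common denominator 2^5 = 32: Σ 2^(−ℓᵢ) = 1/32 + 16/32 + 4/32 + 8/32 = 29/32 = 0.90625.

0.90625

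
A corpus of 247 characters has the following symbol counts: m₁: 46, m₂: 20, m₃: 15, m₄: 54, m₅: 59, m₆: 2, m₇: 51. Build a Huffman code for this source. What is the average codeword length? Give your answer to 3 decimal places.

Probabilities are the counts divided by 247.
Repeatedly combine the two least-probable nodes; the expected code length is the sum of the merged weights.
merge 2/247 + 15/247 → 17/247
merge 17/247 + 20/247 → 37/247
merge 37/247 + 46/247 → 83/247
merge 51/247 + 54/247 → 105/247
merge 59/247 + 83/247 → 142/247
merge 105/247 + 142/247 → 1
L = 17/247 + 37/247 + 83/247 + 105/247 + 142/247 + 1 = 631/247 ≈ 2.555 bits/symbol.

2.555 bits/symbol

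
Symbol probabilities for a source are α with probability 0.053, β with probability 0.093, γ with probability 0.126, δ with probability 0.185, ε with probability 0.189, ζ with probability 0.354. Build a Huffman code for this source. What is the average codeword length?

Repeatedly combine the two least-probable nodes; the expected code length is the sum of the merged weights.
merge 53/1000 + 93/1000 → 73/500
merge 63/500 + 73/500 → 34/125
merge 37/200 + 189/1000 → 187/500
merge 34/125 + 177/500 → 313/500
merge 187/500 + 313/500 → 1
L = 73/500 + 34/125 + 187/500 + 313/500 + 1 = 1209/500 = 2.418 bits/symbol.

2.418 bits/symbol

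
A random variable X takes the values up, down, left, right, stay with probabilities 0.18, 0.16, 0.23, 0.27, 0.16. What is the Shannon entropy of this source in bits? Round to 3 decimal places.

H = −Σ pᵢ log₂ pᵢ.
−0.18·log₂(0.18) = 0.4453
−0.16·log₂(0.16) = 0.4230
−0.23·log₂(0.23) = 0.4877
−0.27·log₂(0.27) = 0.5100
−0.16·log₂(0.16) = 0.4230
Sum ≈ 2.2890 → 2.289 bits.

2.289 bits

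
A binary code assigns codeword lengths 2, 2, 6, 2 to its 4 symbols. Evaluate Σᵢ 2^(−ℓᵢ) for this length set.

With common denominator 2^6 = 64: Σ 2^(−ℓᵢ) = 16/64 + 16/64 + 1/64 + 16/64 = 49/64 = 0.765625.

0.765625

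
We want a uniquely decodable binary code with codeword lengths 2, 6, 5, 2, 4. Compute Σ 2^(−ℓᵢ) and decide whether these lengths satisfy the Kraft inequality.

With common denominator 2^6 = 64: Σ 2^(−ℓᵢ) = 16/64 + 1/64 + 2/64 + 16/64 + 4/64 = 39/64 = 0.609375.
Kraft's inequality requires Σ ≤ 1; here Σ = 0.609375 ≤ 1, so such a prefix code exists.

0.609375; yes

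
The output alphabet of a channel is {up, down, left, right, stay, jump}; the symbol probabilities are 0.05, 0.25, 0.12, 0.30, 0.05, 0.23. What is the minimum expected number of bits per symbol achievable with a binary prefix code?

2.32 bits/symbol

Repeatedly combine the two least-probable nodes; the expected code length is the sum of the merged weights.
merge 1/20 + 1/20 → 1/10
merge 1/10 + 3/25 → 11/50
merge 11/50 + 23/100 → 9/20
merge 1/4 + 3/10 → 11/20
merge 9/20 + 11/20 → 1
L = 1/10 + 11/50 + 9/20 + 11/20 + 1 = 58/25 = 2.32 bits/symbol.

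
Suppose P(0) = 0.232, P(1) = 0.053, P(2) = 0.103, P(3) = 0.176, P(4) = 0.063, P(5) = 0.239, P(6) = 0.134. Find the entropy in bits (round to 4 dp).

2.6259 bits

H = −Σ pᵢ log₂ pᵢ.
−0.232·log₂(0.232) = 0.4890
−0.053·log₂(0.053) = 0.2246
−0.103·log₂(0.103) = 0.3378
−0.176·log₂(0.176) = 0.4411
−0.063·log₂(0.063) = 0.2513
−0.239·log₂(0.239) = 0.4935
−0.134·log₂(0.134) = 0.3886
Sum ≈ 2.6259 → 2.6259 bits.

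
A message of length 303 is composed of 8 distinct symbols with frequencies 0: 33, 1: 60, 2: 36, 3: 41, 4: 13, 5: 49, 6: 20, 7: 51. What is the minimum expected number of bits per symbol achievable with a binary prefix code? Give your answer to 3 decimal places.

Probabilities are the counts divided by 303.
Repeatedly combine the two least-probable nodes; the expected code length is the sum of the merged weights.
merge 13/303 + 20/303 → 11/101
merge 11/101 + 11/101 → 22/101
merge 12/101 + 41/303 → 77/303
merge 49/303 + 17/101 → 100/303
merge 20/101 + 22/101 → 42/101
merge 77/303 + 100/303 → 59/101
merge 42/101 + 59/101 → 1
L = 11/101 + 22/101 + 77/303 + 100/303 + 42/101 + 59/101 + 1 = 294/101 ≈ 2.911 bits/symbol.

2.911 bits/symbol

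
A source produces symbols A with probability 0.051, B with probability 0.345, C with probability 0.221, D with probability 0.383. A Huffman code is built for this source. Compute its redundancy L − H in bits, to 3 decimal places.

Entropy H = −Σ p log₂ p ≈ 1.7603 bits.
Huffman merges: 51/1000+221/1000→34/125; 34/125+69/200→617/1000; 383/1000+617/1000→1. L = 1889/1000 ≈ 1.8890.
L − H = 1.8890 − 1.7603 = 0.129 bits.

0.129 bits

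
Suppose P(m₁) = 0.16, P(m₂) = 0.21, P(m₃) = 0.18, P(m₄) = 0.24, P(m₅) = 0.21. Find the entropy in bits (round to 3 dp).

2.308 bits

H = −Σ pᵢ log₂ pᵢ.
−0.16·log₂(0.16) = 0.4230
−0.21·log₂(0.21) = 0.4728
−0.18·log₂(0.18) = 0.4453
−0.24·log₂(0.24) = 0.4941
−0.21·log₂(0.21) = 0.4728
Sum ≈ 2.3081 → 2.308 bits.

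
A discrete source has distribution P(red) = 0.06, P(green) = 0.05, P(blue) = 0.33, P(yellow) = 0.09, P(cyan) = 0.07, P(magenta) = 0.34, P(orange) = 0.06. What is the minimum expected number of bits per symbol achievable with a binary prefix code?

Repeatedly combine the two least-probable nodes; the expected code length is the sum of the merged weights.
merge 1/20 + 3/50 → 11/100
merge 3/50 + 7/100 → 13/100
merge 9/100 + 11/100 → 1/5
merge 13/100 + 1/5 → 33/100
merge 33/100 + 33/100 → 33/50
merge 17/50 + 33/50 → 1
L = 11/100 + 13/100 + 1/5 + 33/100 + 33/50 + 1 = 243/100 = 2.43 bits/symbol.

2.43 bits/symbol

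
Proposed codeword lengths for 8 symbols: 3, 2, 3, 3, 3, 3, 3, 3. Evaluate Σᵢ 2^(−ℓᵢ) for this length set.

With common denominator 2^3 = 8: Σ 2^(−ℓᵢ) = 1/8 + 2/8 + 1/8 + 1/8 + 1/8 + 1/8 + 1/8 + 1/8 = 9/8 = 1.125.

1.125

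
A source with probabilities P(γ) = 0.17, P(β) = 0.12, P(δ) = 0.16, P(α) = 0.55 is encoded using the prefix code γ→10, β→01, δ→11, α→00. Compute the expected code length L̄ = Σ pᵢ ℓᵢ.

L̄ = Σ pᵢ·ℓᵢ = 0.17·2 + 0.12·2 + 0.16·2 + 0.55·2 = 2 bits/symbol.

2 bits/symbol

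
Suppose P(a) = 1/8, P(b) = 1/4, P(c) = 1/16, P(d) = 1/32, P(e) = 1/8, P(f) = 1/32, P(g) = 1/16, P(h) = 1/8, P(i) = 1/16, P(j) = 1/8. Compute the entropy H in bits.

3.0625 bits

Each probability is a power of 1/2, so log₂(1/p) is an integer.
H = Σ p·log₂(1/p) = 1/8·3 + 1/4·2 + 1/16·4 + 1/32·5 + 1/8·3 + 1/32·5 + 1/16·4 + 1/8·3 + 1/16·4 + 1/8·3 = 3.0625 bits.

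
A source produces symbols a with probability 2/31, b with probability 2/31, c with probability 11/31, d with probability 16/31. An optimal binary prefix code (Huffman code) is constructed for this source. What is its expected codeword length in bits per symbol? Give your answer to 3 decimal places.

Repeatedly combine the two least-probable nodes; the expected code length is the sum of the merged weights.
merge 2/31 + 2/31 → 4/31
merge 4/31 + 11/31 → 15/31
merge 15/31 + 16/31 → 1
L = 4/31 + 15/31 + 1 = 50/31 ≈ 1.613 bits/symbol.

1.613 bits/symbol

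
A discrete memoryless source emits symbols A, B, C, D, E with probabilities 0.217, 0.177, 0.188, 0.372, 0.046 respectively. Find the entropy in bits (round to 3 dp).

H = −Σ pᵢ log₂ pᵢ.
−0.217·log₂(0.217) = 0.4783
−0.177·log₂(0.177) = 0.4422
−0.188·log₂(0.188) = 0.4533
−0.372·log₂(0.372) = 0.5307
−0.046·log₂(0.046) = 0.2043
Sum ≈ 2.1088 → 2.109 bits.

2.109 bits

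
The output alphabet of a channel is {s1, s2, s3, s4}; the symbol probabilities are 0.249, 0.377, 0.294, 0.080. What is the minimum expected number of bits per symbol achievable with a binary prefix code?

Repeatedly combine the two least-probable nodes; the expected code length is the sum of the merged weights.
merge 2/25 + 249/1000 → 329/1000
merge 147/500 + 329/1000 → 623/1000
merge 377/1000 + 623/1000 → 1
L = 329/1000 + 623/1000 + 1 = 244/125 = 1.952 bits/symbol.

1.952 bits/symbol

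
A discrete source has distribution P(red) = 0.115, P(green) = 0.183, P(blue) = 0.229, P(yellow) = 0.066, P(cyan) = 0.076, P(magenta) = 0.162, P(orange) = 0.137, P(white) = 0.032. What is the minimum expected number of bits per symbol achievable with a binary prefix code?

Repeatedly combine the two least-probable nodes; the expected code length is the sum of the merged weights.
merge 4/125 + 33/500 → 49/500
merge 19/250 + 49/500 → 87/500
merge 23/200 + 137/1000 → 63/250
merge 81/500 + 87/500 → 42/125
merge 183/1000 + 229/1000 → 103/250
merge 63/250 + 42/125 → 147/250
merge 103/250 + 147/250 → 1
L = 49/500 + 87/500 + 63/250 + 42/125 + 103/250 + 147/250 + 1 = 143/50 = 2.86 bits/symbol.

2.86 bits/symbol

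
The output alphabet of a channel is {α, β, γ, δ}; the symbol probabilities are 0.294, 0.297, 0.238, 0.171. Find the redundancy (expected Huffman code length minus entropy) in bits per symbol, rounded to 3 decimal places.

0.032 bits

Entropy H = −Σ p log₂ p ≈ 1.9680 bits.
Huffman merges: 171/1000+119/500→409/1000; 147/500+297/1000→591/1000; 409/1000+591/1000→1. L = 2 ≈ 2.0000.
L − H = 2.0000 − 1.9680 = 0.032 bits.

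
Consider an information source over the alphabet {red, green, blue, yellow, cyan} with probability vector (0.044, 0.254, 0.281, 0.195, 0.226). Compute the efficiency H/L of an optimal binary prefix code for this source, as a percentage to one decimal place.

96.5%

Entropy H = −Σ p log₂ p ≈ 2.1599 bits.
Huffman merges: 11/250+39/200→239/1000; 113/500+239/1000→93/200; 127/500+281/1000→107/200; 93/200+107/200→1. L = 2239/1000 ≈ 2.2390.
Efficiency = H/L = 2.1599/2.2390 = 96.5%.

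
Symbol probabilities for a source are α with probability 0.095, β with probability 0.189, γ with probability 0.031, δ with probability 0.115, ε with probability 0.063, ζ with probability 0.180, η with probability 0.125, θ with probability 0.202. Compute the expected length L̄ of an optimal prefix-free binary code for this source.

Repeatedly combine the two least-probable nodes; the expected code length is the sum of the merged weights.
merge 31/1000 + 63/1000 → 47/500
merge 47/500 + 19/200 → 189/1000
merge 23/200 + 1/8 → 6/25
merge 9/50 + 189/1000 → 369/1000
merge 189/1000 + 101/500 → 391/1000
merge 6/25 + 369/1000 → 609/1000
merge 391/1000 + 609/1000 → 1
L = 47/500 + 189/1000 + 6/25 + 369/1000 + 391/1000 + 609/1000 + 1 = 723/250 = 2.892 bits/symbol.

2.892 bits/symbol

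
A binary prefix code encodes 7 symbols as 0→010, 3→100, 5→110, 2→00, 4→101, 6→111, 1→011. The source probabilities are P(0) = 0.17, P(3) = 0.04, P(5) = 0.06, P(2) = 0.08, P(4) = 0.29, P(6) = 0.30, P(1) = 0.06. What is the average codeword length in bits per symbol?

2.92 bits/symbol

L̄ = Σ pᵢ·ℓᵢ = 0.17·3 + 0.04·3 + 0.06·3 + 0.08·2 + 0.29·3 + 0.30·3 + 0.06·3 = 2.92 bits/symbol.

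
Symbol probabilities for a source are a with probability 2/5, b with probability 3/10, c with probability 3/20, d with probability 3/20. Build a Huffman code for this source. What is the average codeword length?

Repeatedly combine the two least-probable nodes; the expected code length is the sum of the merged weights.
merge 3/20 + 3/20 → 3/10
merge 3/10 + 3/10 → 3/5
merge 2/5 + 3/5 → 1
L = 3/10 + 3/5 + 1 = 19/10 = 1.9 bits/symbol.

1.9 bits/symbol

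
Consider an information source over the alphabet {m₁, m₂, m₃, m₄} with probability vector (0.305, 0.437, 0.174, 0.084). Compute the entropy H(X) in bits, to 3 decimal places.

1.784 bits

H = −Σ pᵢ log₂ pᵢ.
−0.305·log₂(0.305) = 0.5225
−0.437·log₂(0.437) = 0.5219
−0.174·log₂(0.174) = 0.4390
−0.084·log₂(0.084) = 0.3002
Sum ≈ 1.7836 → 1.784 bits.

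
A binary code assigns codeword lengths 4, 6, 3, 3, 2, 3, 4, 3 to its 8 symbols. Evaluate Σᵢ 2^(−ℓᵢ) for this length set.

With common denominator 2^6 = 64: Σ 2^(−ℓᵢ) = 4/64 + 1/64 + 8/64 + 8/64 + 16/64 + 8/64 + 4/64 + 8/64 = 57/64 = 0.890625.

0.890625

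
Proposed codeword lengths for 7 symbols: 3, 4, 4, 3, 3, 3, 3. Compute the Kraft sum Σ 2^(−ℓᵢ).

With common denominator 2^4 = 16: Σ 2^(−ℓᵢ) = 2/16 + 1/16 + 1/16 + 2/16 + 2/16 + 2/16 + 2/16 = 12/16 = 0.75.

0.75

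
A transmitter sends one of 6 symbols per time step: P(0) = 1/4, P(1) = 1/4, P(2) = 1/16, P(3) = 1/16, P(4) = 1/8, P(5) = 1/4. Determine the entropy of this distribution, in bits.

Each probability is a power of 1/2, so log₂(1/p) is an integer.
H = Σ p·log₂(1/p) = 1/4·2 + 1/4·2 + 1/16·4 + 1/16·4 + 1/8·3 + 1/4·2 = 2.375 bits.

2.375 bits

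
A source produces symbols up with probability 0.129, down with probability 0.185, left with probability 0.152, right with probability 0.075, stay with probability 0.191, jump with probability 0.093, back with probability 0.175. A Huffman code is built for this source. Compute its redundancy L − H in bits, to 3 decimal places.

0.052 bits

Entropy H = −Σ p log₂ p ≈ 2.7398 bits.
Huffman merges: 3/40+93/1000→21/125; 129/1000+19/125→281/1000; 21/125+7/40→343/1000; 37/200+191/1000→47/125; 281/1000+343/1000→78/125; 47/125+78/125→1. L = 349/125 ≈ 2.7920.
L − H = 2.7920 − 2.7398 = 0.052 bits.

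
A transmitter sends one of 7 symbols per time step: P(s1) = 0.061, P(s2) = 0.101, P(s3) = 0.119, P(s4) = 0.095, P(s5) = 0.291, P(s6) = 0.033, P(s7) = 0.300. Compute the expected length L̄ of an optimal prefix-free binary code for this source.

2.503 bits/symbol

Repeatedly combine the two least-probable nodes; the expected code length is the sum of the merged weights.
merge 33/1000 + 61/1000 → 47/500
merge 47/500 + 19/200 → 189/1000
merge 101/1000 + 119/1000 → 11/50
merge 189/1000 + 11/50 → 409/1000
merge 291/1000 + 3/10 → 591/1000
merge 409/1000 + 591/1000 → 1
L = 47/500 + 189/1000 + 11/50 + 409/1000 + 591/1000 + 1 = 2503/1000 = 2.503 bits/symbol.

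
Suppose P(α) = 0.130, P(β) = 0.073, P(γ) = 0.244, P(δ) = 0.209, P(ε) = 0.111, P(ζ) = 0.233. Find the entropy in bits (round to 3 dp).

H = −Σ pᵢ log₂ pᵢ.
−0.130·log₂(0.130) = 0.3826
−0.073·log₂(0.073) = 0.2756
−0.244·log₂(0.244) = 0.4966
−0.209·log₂(0.209) = 0.4720
−0.111·log₂(0.111) = 0.3520
−0.233·log₂(0.233) = 0.4897
Sum ≈ 2.4685 → 2.469 bits.

2.469 bits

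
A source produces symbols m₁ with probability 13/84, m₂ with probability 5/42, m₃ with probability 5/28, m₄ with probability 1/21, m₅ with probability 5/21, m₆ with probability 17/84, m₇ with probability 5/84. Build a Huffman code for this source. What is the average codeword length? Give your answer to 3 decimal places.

Repeatedly combine the two least-probable nodes; the expected code length is the sum of the merged weights.
merge 1/21 + 5/84 → 3/28
merge 3/28 + 5/42 → 19/84
merge 13/84 + 5/28 → 1/3
merge 17/84 + 19/84 → 3/7
merge 5/21 + 1/3 → 4/7
merge 3/7 + 4/7 → 1
L = 3/28 + 19/84 + 1/3 + 3/7 + 4/7 + 1 = 8/3 ≈ 2.667 bits/symbol.

2.667 bits/symbol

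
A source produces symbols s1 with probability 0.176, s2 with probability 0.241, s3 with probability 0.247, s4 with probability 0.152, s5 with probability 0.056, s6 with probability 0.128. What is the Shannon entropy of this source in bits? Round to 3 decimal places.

2.460 bits

H = −Σ pᵢ log₂ pᵢ.
−0.176·log₂(0.176) = 0.4411
−0.241·log₂(0.241) = 0.4947
−0.247·log₂(0.247) = 0.4983
−0.152·log₂(0.152) = 0.4131
−0.056·log₂(0.056) = 0.2329
−0.128·log₂(0.128) = 0.3796
Sum ≈ 2.4598 → 2.460 bits.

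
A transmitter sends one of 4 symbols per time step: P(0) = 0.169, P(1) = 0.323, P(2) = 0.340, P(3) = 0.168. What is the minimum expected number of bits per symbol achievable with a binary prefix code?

1.997 bits/symbol

Repeatedly combine the two least-probable nodes; the expected code length is the sum of the merged weights.
merge 21/125 + 169/1000 → 337/1000
merge 323/1000 + 337/1000 → 33/50
merge 17/50 + 33/50 → 1
L = 337/1000 + 33/50 + 1 = 1997/1000 = 1.997 bits/symbol.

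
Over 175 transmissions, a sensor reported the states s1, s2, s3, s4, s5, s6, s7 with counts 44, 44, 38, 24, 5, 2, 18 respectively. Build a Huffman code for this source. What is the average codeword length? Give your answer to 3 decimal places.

2.463 bits/symbol

Probabilities are the counts divided by 175.
Repeatedly combine the two least-probable nodes; the expected code length is the sum of the merged weights.
merge 2/175 + 1/35 → 1/25
merge 1/25 + 18/175 → 1/7
merge 24/175 + 1/7 → 7/25
merge 38/175 + 44/175 → 82/175
merge 44/175 + 7/25 → 93/175
merge 82/175 + 93/175 → 1
L = 1/25 + 1/7 + 7/25 + 82/175 + 93/175 + 1 = 431/175 ≈ 2.463 bits/symbol.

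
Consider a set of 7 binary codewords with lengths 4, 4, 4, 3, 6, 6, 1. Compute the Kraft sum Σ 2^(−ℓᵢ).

With common denominator 2^6 = 64: Σ 2^(−ℓᵢ) = 4/64 + 4/64 + 4/64 + 8/64 + 1/64 + 1/64 + 32/64 = 54/64 = 0.84375.

0.84375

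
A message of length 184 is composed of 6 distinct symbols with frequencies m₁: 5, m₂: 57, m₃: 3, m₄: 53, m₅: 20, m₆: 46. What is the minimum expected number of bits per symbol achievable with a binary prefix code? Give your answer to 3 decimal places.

2.196 bits/symbol

Probabilities are the counts divided by 184.
Repeatedly combine the two least-probable nodes; the expected code length is the sum of the merged weights.
merge 3/184 + 5/184 → 1/23
merge 1/23 + 5/46 → 7/46
merge 7/46 + 1/4 → 37/92
merge 53/184 + 57/184 → 55/92
merge 37/92 + 55/92 → 1
L = 1/23 + 7/46 + 37/92 + 55/92 + 1 = 101/46 ≈ 2.196 bits/symbol.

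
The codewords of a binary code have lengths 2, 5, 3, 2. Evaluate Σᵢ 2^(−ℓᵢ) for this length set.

0.65625

With common denominator 2^5 = 32: Σ 2^(−ℓᵢ) = 8/32 + 1/32 + 4/32 + 8/32 = 21/32 = 0.65625.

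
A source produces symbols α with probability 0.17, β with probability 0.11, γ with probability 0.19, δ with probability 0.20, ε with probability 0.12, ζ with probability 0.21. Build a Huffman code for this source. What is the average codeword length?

Repeatedly combine the two least-probable nodes; the expected code length is the sum of the merged weights.
merge 11/100 + 3/25 → 23/100
merge 17/100 + 19/100 → 9/25
merge 1/5 + 21/100 → 41/100
merge 23/100 + 9/25 → 59/100
merge 41/100 + 59/100 → 1
L = 23/100 + 9/25 + 41/100 + 59/100 + 1 = 259/100 = 2.59 bits/symbol.

2.59 bits/symbol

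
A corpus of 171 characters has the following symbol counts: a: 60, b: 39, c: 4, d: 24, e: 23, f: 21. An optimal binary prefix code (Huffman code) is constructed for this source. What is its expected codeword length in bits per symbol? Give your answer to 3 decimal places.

Probabilities are the counts divided by 171.
Repeatedly combine the two least-probable nodes; the expected code length is the sum of the merged weights.
merge 4/171 + 7/57 → 25/171
merge 23/171 + 8/57 → 47/171
merge 25/171 + 13/57 → 64/171
merge 47/171 + 20/57 → 107/171
merge 64/171 + 107/171 → 1
L = 25/171 + 47/171 + 64/171 + 107/171 + 1 = 46/19 ≈ 2.421 bits/symbol.

2.421 bits/symbol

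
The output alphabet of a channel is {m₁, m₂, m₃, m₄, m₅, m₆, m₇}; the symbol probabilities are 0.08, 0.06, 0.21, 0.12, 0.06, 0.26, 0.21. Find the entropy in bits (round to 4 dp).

H = −Σ pᵢ log₂ pᵢ.
−0.08·log₂(0.08) = 0.2915
−0.06·log₂(0.06) = 0.2435
−0.21·log₂(0.21) = 0.4728
−0.12·log₂(0.12) = 0.3671
−0.06·log₂(0.06) = 0.2435
−0.26·log₂(0.26) = 0.5053
−0.21·log₂(0.21) = 0.4728
Sum ≈ 2.5966 → 2.5966 bits.

2.5966 bits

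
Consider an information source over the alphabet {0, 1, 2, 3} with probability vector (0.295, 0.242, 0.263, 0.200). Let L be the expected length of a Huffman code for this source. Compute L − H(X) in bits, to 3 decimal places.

0.014 bits

Entropy H = −Σ p log₂ p ≈ 1.9861 bits.
Huffman merges: 1/5+121/500→221/500; 263/1000+59/200→279/500; 221/500+279/500→1. L = 2 ≈ 2.0000.
L − H = 2.0000 − 1.9861 = 0.014 bits.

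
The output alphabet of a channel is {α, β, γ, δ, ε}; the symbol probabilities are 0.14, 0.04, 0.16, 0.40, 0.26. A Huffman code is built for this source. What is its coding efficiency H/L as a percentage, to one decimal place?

Entropy H = −Σ p log₂ p ≈ 2.0399 bits.
Huffman merges: 1/25+7/50→9/50; 4/25+9/50→17/50; 13/50+17/50→3/5; 2/5+3/5→1. L = 53/25 ≈ 2.1200.
Efficiency = H/L = 2.0399/2.1200 = 96.2%.

96.2%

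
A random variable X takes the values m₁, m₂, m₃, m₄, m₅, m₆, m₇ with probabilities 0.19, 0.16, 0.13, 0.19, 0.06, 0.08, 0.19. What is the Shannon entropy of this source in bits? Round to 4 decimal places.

H = −Σ pᵢ log₂ pᵢ.
−0.19·log₂(0.19) = 0.4552
−0.16·log₂(0.16) = 0.4230
−0.13·log₂(0.13) = 0.3826
−0.19·log₂(0.19) = 0.4552
−0.06·log₂(0.06) = 0.2435
−0.08·log₂(0.08) = 0.2915
−0.19·log₂(0.19) = 0.4552
Sum ≈ 2.7064 → 2.7064 bits.

2.7064 bits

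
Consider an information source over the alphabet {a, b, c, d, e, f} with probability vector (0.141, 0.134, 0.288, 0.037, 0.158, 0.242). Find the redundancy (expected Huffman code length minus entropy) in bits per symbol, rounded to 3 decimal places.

Entropy H = −Σ p log₂ p ≈ 2.3962 bits.
Huffman merges: 37/1000+67/500→171/1000; 141/1000+79/500→299/1000; 171/1000+121/500→413/1000; 36/125+299/1000→587/1000; 413/1000+587/1000→1. L = 247/100 ≈ 2.4700.
L − H = 2.4700 − 2.3962 = 0.074 bits.

0.074 bits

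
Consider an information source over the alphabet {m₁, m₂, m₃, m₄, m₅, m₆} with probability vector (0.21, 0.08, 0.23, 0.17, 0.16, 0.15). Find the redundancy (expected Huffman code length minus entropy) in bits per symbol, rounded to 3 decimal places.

0.040 bits

Entropy H = −Σ p log₂ p ≈ 2.5201 bits.
Huffman merges: 2/25+3/20→23/100; 4/25+17/100→33/100; 21/100+23/100→11/25; 23/100+33/100→14/25; 11/25+14/25→1. L = 64/25 ≈ 2.5600.
L − H = 2.5600 − 2.5201 = 0.040 bits.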